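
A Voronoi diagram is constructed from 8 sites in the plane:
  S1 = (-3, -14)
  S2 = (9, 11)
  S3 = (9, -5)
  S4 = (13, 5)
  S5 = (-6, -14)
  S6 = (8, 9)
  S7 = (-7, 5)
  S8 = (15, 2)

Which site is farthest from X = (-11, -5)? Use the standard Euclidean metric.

Since √ is increasing, it suffices to compare squared distances:
|XS1|² = (-11−(-3))² + (-5−(-14))² = 64 + 81 = 145
|XS2|² = (-11−9)² + (-5−11)² = 400 + 256 = 656
|XS3|² = (-11−9)² + (-5−(-5))² = 400 + 0 = 400
|XS4|² = (-11−13)² + (-5−5)² = 576 + 100 = 676
|XS5|² = (-11−(-6))² + (-5−(-14))² = 25 + 81 = 106
|XS6|² = (-11−8)² + (-5−9)² = 361 + 196 = 557
|XS7|² = (-11−(-7))² + (-5−5)² = 16 + 100 = 116
|XS8|² = (-11−15)² + (-5−2)² = 676 + 49 = 725
The largest is to S8.

S8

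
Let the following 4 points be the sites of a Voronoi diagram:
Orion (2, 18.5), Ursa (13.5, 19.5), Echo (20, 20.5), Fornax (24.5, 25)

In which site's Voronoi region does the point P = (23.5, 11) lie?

Since √ is increasing, it suffices to compare squared distances:
d²(P, Orion) = (23.5−2)² + (11−18.5)² = 462.25 + 56.25 = 518.5
d²(P, Ursa) = (23.5−13.5)² + (11−19.5)² = 100 + 72.25 = 172.25
d²(P, Echo) = (23.5−20)² + (11−20.5)² = 12.25 + 90.25 = 102.5
d²(P, Fornax) = (23.5−24.5)² + (11−25)² = 1 + 196 = 197
Minimum is at Echo.

Echo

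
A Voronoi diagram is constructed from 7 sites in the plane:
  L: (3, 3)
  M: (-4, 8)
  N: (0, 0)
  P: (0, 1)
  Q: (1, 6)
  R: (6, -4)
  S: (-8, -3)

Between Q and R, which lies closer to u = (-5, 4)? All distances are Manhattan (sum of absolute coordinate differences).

Q

d(u,Q) = |-5−1| + |4−6| = 6 + 2 = 8
d(u,R) = |-5−6| + |4−(-4)| = 11 + 8 = 19
8 < 19, so Q is closer.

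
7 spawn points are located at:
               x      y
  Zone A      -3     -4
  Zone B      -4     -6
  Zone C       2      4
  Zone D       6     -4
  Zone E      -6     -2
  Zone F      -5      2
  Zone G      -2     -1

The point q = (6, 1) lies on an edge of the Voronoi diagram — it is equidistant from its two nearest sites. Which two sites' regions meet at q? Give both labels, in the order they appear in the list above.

Zone C and Zone D

Squared distances from q to each site:
d²(q, Zone A) = (6−(-3))² + (1−(-4))² = 81 + 25 = 106
d²(q, Zone B) = (6−(-4))² + (1−(-6))² = 100 + 49 = 149
d²(q, Zone C) = (6−2)² + (1−4)² = 16 + 9 = 25
d²(q, Zone D) = (6−6)² + (1−(-4))² = 0 + 25 = 25
d²(q, Zone E) = (6−(-6))² + (1−(-2))² = 144 + 9 = 153
d²(q, Zone F) = (6−(-5))² + (1−2)² = 121 + 1 = 122
d²(q, Zone G) = (6−(-2))² + (1−(-1))² = 64 + 4 = 68
q is equidistant from Zone C and Zone D (both at squared distance 25), and every other site is strictly farther — so q lies on the Zone C–Zone D Voronoi edge.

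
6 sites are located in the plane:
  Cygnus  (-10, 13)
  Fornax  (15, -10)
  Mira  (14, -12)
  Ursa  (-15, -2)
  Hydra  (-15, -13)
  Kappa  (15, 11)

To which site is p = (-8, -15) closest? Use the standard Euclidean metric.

Hydra

Since √ is increasing, it suffices to compare squared distances:
d²(p, Cygnus) = (-8−(-10))² + (-15−13)² = 4 + 784 = 788
d²(p, Fornax) = (-8−15)² + (-15−(-10))² = 529 + 25 = 554
d²(p, Mira) = (-8−14)² + (-15−(-12))² = 484 + 9 = 493
d²(p, Ursa) = (-8−(-15))² + (-15−(-2))² = 49 + 169 = 218
d²(p, Hydra) = (-8−(-15))² + (-15−(-13))² = 49 + 4 = 53
d²(p, Kappa) = (-8−15)² + (-15−11)² = 529 + 676 = 1205
Hydra is nearest.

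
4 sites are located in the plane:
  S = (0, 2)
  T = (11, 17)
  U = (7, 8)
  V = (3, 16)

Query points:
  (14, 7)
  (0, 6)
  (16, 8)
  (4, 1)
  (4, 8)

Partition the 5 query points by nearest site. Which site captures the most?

(14, 7) — d² to each: S:221, T:109, U:50, V:202 → nearest is U
(0, 6) — d² to each: S:16, T:242, U:53, V:109 → nearest is S
(16, 8) — d² to each: S:292, T:106, U:81, V:233 → nearest is U
(4, 1) — d² to each: S:17, T:305, U:58, V:226 → nearest is S
(4, 8) — d² to each: S:52, T:130, U:9, V:65 → nearest is U
Tally — S:2, U:3. U captures the most (3).

U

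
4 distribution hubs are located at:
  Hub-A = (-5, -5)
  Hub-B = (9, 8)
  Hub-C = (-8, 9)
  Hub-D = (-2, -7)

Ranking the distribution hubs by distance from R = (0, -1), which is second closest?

Squared Euclidean distances:
d²(R, Hub-A) = (0−(-5))² + (-1−(-5))² = 25 + 16 = 41
d²(R, Hub-B) = (0−9)² + (-1−8)² = 81 + 81 = 162
d²(R, Hub-C) = (0−(-8))² + (-1−9)² = 64 + 100 = 164
d²(R, Hub-D) = (0−(-2))² + (-1−(-7))² = 4 + 36 = 40
Sorted ascending: Hub-D, Hub-A, Hub-B, … — the second-nearest is Hub-A.

Hub-A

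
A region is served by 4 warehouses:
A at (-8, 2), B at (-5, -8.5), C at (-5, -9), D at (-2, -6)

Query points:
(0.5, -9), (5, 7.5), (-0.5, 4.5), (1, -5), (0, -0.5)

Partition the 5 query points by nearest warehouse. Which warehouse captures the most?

D

(0.5, -9) — d² to each: A:193.25, B:30.5, C:30.25, D:15.25 → nearest is D
(5, 7.5) — d² to each: A:199.25, B:356, C:372.25, D:231.25 → nearest is A
(-0.5, 4.5) — d² to each: A:62.5, B:189.25, C:202.5, D:112.5 → nearest is A
(1, -5) — d² to each: A:130, B:48.25, C:52, D:10 → nearest is D
(0, -0.5) — d² to each: A:70.25, B:89, C:97.25, D:34.25 → nearest is D
Tally — A:2, D:3. D captures the most (3).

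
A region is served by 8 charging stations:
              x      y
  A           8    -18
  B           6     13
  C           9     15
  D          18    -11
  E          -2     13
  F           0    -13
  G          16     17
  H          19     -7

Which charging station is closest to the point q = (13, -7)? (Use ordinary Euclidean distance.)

Squared Euclidean distances:
|qA|² = (13−8)² + (-7−(-18))² = 25 + 121 = 146
|qB|² = (13−6)² + (-7−13)² = 49 + 400 = 449
|qC|² = (13−9)² + (-7−15)² = 16 + 484 = 500
|qD|² = (13−18)² + (-7−(-11))² = 25 + 16 = 41
|qE|² = (13−(-2))² + (-7−13)² = 225 + 400 = 625
|qF|² = (13−0)² + (-7−(-13))² = 169 + 36 = 205
|qG|² = (13−16)² + (-7−17)² = 9 + 576 = 585
|qH|² = (13−19)² + (-7−(-7))² = 36 + 0 = 36
The smallest is to H, so q lies in the Voronoi region of H.

H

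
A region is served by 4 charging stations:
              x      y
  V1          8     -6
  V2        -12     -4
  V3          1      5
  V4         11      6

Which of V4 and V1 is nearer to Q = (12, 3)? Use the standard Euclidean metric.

Compare squared distances:
|QV4|² = (12−11)² + (3−6)² = 1 + 9 = 10
|QV1|² = (12−8)² + (3−(-6))² = 16 + 81 = 97
10 < 97, so V4 is closer.

V4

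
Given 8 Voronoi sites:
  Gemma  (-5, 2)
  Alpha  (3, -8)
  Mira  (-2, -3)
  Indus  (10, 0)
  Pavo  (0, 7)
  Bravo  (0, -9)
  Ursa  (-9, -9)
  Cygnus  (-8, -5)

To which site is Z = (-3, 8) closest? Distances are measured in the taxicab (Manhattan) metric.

Pavo

d(Z, Gemma) = 2 + 6 = 8
d(Z, Alpha) = 6 + 16 = 22
d(Z, Mira) = 1 + 11 = 12
d(Z, Indus) = 13 + 8 = 21
d(Z, Pavo) = 3 + 1 = 4
d(Z, Bravo) = 3 + 17 = 20
d(Z, Ursa) = 6 + 17 = 23
d(Z, Cygnus) = 5 + 13 = 18
The smallest is to Pavo, so Z lies in the Voronoi region of Pavo.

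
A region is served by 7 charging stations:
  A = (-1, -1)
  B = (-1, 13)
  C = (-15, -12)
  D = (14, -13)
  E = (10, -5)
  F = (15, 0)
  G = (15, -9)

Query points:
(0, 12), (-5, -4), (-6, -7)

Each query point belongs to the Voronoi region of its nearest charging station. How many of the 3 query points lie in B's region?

1

(0, 12) — d² to each: A:170, B:2, C:801, D:821, E:389, F:369, G:666 → nearest is B
(-5, -4) — d² to each: A:25, B:305, C:164, D:442, E:226, F:416, G:425 → nearest is A
(-6, -7) — d² to each: A:61, B:425, C:106, D:436, E:260, F:490, G:445 → nearest is A
1 of the 3 points has B as nearest.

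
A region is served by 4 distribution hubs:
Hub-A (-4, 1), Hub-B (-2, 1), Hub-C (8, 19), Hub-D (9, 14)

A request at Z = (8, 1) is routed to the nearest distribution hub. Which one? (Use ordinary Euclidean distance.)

Hub-B

Squared Euclidean distances:
d²(Z, Hub-A) = (8−(-4))² + (1−1)² = 144 + 0 = 144
d²(Z, Hub-B) = (8−(-2))² + (1−1)² = 100 + 0 = 100
d²(Z, Hub-C) = (8−8)² + (1−19)² = 0 + 324 = 324
d²(Z, Hub-D) = (8−9)² + (1−14)² = 1 + 169 = 170
Minimum is at Hub-B.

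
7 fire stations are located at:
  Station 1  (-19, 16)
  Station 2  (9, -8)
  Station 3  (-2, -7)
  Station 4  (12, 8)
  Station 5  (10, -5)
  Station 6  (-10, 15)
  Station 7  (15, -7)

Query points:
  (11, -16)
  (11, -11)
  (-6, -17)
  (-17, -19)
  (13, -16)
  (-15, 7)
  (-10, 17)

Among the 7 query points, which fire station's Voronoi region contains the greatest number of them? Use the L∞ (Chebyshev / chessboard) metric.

Station 2

(11, -16) — d to each: Station 1:32, Station 2:8, Station 3:13, Station 4:24, Station 5:11, Station 6:31, Station 7:9 → nearest is Station 2
(11, -11) — d to each: Station 1:30, Station 2:3, Station 3:13, Station 4:19, Station 5:6, Station 6:26, Station 7:4 → nearest is Station 2
(-6, -17) — d to each: Station 1:33, Station 2:15, Station 3:10, Station 4:25, Station 5:16, Station 6:32, Station 7:21 → nearest is Station 3
(-17, -19) — d to each: Station 1:35, Station 2:26, Station 3:15, Station 4:29, Station 5:27, Station 6:34, Station 7:32 → nearest is Station 3
(13, -16) — d to each: Station 1:32, Station 2:8, Station 3:15, Station 4:24, Station 5:11, Station 6:31, Station 7:9 → nearest is Station 2
(-15, 7) — d to each: Station 1:9, Station 2:24, Station 3:14, Station 4:27, Station 5:25, Station 6:8, Station 7:30 → nearest is Station 6
(-10, 17) — d to each: Station 1:9, Station 2:25, Station 3:24, Station 4:22, Station 5:22, Station 6:2, Station 7:25 → nearest is Station 6
Tally — Station 2:3, Station 3:2, Station 6:2. Station 2 captures the most (3).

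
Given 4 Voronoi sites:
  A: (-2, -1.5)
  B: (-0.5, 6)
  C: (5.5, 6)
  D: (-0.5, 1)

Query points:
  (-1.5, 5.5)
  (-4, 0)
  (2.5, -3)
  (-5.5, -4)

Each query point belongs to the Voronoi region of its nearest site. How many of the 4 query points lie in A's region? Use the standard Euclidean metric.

(-1.5, 5.5) — d² to each: A:49.25, B:1.25, C:49.25, D:21.25 → nearest is B
(-4, 0) — d² to each: A:6.25, B:48.25, C:126.25, D:13.25 → nearest is A
(2.5, -3) — d² to each: A:22.5, B:90, C:90, D:25 → nearest is A
(-5.5, -4) — d² to each: A:18.5, B:125, C:221, D:50 → nearest is A
3 of the 4 points have A as nearest.

3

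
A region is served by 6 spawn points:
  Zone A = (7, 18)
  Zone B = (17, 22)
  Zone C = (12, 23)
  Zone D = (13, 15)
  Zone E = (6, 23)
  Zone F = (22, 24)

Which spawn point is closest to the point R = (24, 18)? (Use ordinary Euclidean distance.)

Squared Euclidean distances:
d²(R, Zone A) = (24−7)² + (18−18)² = 289 + 0 = 289
d²(R, Zone B) = (24−17)² + (18−22)² = 49 + 16 = 65
d²(R, Zone C) = (24−12)² + (18−23)² = 144 + 25 = 169
d²(R, Zone D) = (24−13)² + (18−15)² = 121 + 9 = 130
d²(R, Zone E) = (24−6)² + (18−23)² = 324 + 25 = 349
d²(R, Zone F) = (24−22)² + (18−24)² = 4 + 36 = 40
Minimum is at Zone F.

Zone F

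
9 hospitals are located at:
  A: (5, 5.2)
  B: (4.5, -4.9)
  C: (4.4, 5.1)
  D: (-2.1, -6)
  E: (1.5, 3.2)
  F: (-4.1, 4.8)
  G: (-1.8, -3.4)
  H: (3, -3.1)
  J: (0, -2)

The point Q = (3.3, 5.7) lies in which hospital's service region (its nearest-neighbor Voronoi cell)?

C

Squared Euclidean distances:
|QA|² = (3.3−5)² + (5.7−5.2)² = 2.89 + 0.25 = 3.14
|QB|² = (3.3−4.5)² + (5.7−(-4.9))² = 1.44 + 112.36 = 113.8
|QC|² = (3.3−4.4)² + (5.7−5.1)² = 1.21 + 0.36 = 1.57
|QD|² = (3.3−(-2.1))² + (5.7−(-6))² = 29.16 + 136.89 = 166.05
|QE|² = (3.3−1.5)² + (5.7−3.2)² = 3.24 + 6.25 = 9.49
|QF|² = (3.3−(-4.1))² + (5.7−4.8)² = 54.76 + 0.81 = 55.57
|QG|² = (3.3−(-1.8))² + (5.7−(-3.4))² = 26.01 + 82.81 = 108.82
|QH|² = (3.3−3)² + (5.7−(-3.1))² = 0.09 + 77.44 = 77.53
|QJ|² = (3.3−0)² + (5.7−(-2))² = 10.89 + 59.29 = 70.18
The smallest is to C, so Q lies in the Voronoi region of C.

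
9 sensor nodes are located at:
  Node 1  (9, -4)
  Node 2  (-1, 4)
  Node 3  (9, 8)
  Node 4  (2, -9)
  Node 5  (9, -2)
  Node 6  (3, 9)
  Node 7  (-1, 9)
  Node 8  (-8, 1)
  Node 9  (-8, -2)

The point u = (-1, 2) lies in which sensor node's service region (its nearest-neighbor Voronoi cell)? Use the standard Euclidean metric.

Squared Euclidean distances:
d²(u, Node 1) = (-1−9)² + (2−(-4))² = 100 + 36 = 136
d²(u, Node 2) = (-1−(-1))² + (2−4)² = 0 + 4 = 4
d²(u, Node 3) = (-1−9)² + (2−8)² = 100 + 36 = 136
d²(u, Node 4) = (-1−2)² + (2−(-9))² = 9 + 121 = 130
d²(u, Node 5) = (-1−9)² + (2−(-2))² = 100 + 16 = 116
d²(u, Node 6) = (-1−3)² + (2−9)² = 16 + 49 = 65
d²(u, Node 7) = (-1−(-1))² + (2−9)² = 0 + 49 = 49
d²(u, Node 8) = (-1−(-8))² + (2−1)² = 49 + 1 = 50
d²(u, Node 9) = (-1−(-8))² + (2−(-2))² = 49 + 16 = 65
Minimum is at Node 2.

Node 2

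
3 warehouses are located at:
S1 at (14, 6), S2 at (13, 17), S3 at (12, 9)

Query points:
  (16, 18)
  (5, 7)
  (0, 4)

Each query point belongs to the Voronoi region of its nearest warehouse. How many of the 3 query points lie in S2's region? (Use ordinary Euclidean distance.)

(16, 18) — d² to each: S1:148, S2:10, S3:97 → nearest is S2
(5, 7) — d² to each: S1:82, S2:164, S3:53 → nearest is S3
(0, 4) — d² to each: S1:200, S2:338, S3:169 → nearest is S3
1 of the 3 points has S2 as nearest.

1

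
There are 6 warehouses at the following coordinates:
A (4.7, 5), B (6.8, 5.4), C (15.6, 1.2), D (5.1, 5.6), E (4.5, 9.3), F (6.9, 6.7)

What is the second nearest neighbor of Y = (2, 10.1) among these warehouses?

Compare squared distances (the ordering matches that of the actual distances):
|YA|² = (2−4.7)² + (10.1−5)² = 7.29 + 26.01 = 33.3
|YB|² = (2−6.8)² + (10.1−5.4)² = 23.04 + 22.09 = 45.13
|YC|² = (2−15.6)² + (10.1−1.2)² = 184.96 + 79.21 = 264.17
|YD|² = (2−5.1)² + (10.1−5.6)² = 9.61 + 20.25 = 29.86
|YE|² = (2−4.5)² + (10.1−9.3)² = 6.25 + 0.64 = 6.89
|YF|² = (2−6.9)² + (10.1−6.7)² = 24.01 + 11.56 = 35.57
Sorted ascending: E, D, A, … — the second-nearest is D.

D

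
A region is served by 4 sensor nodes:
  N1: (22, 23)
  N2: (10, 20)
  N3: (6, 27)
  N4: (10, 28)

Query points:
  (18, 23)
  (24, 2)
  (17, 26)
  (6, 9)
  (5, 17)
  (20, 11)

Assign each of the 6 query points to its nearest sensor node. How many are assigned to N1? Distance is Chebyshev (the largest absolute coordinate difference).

2

(18, 23) — d to each: N1:4, N2:8, N3:12, N4:8 → nearest is N1
(24, 2) — d to each: N1:21, N2:18, N3:25, N4:26 → nearest is N2
(17, 26) — d to each: N1:5, N2:7, N3:11, N4:7 → nearest is N1
(6, 9) — d to each: N1:16, N2:11, N3:18, N4:19 → nearest is N2
(5, 17) — d to each: N1:17, N2:5, N3:10, N4:11 → nearest is N2
(20, 11) — d to each: N1:12, N2:10, N3:16, N4:17 → nearest is N2
2 of the 6 points have N1 as nearest.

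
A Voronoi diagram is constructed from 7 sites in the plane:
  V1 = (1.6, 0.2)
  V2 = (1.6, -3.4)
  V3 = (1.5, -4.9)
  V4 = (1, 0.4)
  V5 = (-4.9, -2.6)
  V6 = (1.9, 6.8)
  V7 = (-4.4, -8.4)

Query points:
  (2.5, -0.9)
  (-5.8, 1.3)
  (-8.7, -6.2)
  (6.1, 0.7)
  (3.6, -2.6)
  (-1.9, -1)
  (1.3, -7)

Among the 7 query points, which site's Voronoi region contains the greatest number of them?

(2.5, -0.9) — d² to each: V1:2.02, V2:7.06, V3:17, V4:3.94, V5:57.65, V6:59.65, V7:103.86 → nearest is V1
(-5.8, 1.3) — d² to each: V1:55.97, V2:76.85, V3:91.73, V4:47.05, V5:16.02, V6:89.54, V7:96.05 → nearest is V5
(-8.7, -6.2) — d² to each: V1:147.05, V2:113.93, V3:105.73, V4:137.65, V5:27.4, V6:281.36, V7:23.33 → nearest is V7
(6.1, 0.7) — d² to each: V1:20.5, V2:37.06, V3:52.52, V4:26.1, V5:131.89, V6:54.85, V7:193.06 → nearest is V1
(3.6, -2.6) — d² to each: V1:11.84, V2:4.64, V3:9.7, V4:15.76, V5:72.25, V6:91.25, V7:97.64 → nearest is V2
(-1.9, -1) — d² to each: V1:13.69, V2:18.01, V3:26.77, V4:10.37, V5:11.56, V6:75.28, V7:61.01 → nearest is V4
(1.3, -7) — d² to each: V1:51.93, V2:13.05, V3:4.45, V4:54.85, V5:57.8, V6:190.8, V7:34.45 → nearest is V3
Tally — V1:2, V2:1, V3:1, V4:1, V5:1, V7:1. V1 captures the most (2).

V1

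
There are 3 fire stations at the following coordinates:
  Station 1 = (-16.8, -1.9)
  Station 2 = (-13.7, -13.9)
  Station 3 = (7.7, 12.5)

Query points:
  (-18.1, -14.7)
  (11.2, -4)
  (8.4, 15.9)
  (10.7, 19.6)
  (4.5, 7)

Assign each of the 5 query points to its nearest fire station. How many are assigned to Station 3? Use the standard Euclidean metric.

4

(-18.1, -14.7) — d² to each: Station 1:165.53, Station 2:20, Station 3:1405.48 → nearest is Station 2
(11.2, -4) — d² to each: Station 1:788.41, Station 2:718.02, Station 3:284.5 → nearest is Station 3
(8.4, 15.9) — d² to each: Station 1:951.88, Station 2:1376.45, Station 3:12.05 → nearest is Station 3
(10.7, 19.6) — d² to each: Station 1:1218.5, Station 2:1717.61, Station 3:59.41 → nearest is Station 3
(4.5, 7) — d² to each: Station 1:532.9, Station 2:768.05, Station 3:40.49 → nearest is Station 3
4 of the 5 points have Station 3 as nearest.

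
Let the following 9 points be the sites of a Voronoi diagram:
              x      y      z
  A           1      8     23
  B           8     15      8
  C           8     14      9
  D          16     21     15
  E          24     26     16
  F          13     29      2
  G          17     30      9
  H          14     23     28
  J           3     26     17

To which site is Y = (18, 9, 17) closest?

Compare squared distances (the ordering matches that of the actual distances):
|YA|² = 289 + 1 + 36 = 326
|YB|² = 100 + 36 + 81 = 217
|YC|² = 100 + 25 + 64 = 189
|YD|² = 4 + 144 + 4 = 152
|YE|² = 36 + 289 + 1 = 326
|YF|² = 25 + 400 + 225 = 650
|YG|² = 1 + 441 + 64 = 506
|YH|² = 16 + 196 + 121 = 333
|YJ|² = 225 + 289 + 0 = 514
D is nearest.

D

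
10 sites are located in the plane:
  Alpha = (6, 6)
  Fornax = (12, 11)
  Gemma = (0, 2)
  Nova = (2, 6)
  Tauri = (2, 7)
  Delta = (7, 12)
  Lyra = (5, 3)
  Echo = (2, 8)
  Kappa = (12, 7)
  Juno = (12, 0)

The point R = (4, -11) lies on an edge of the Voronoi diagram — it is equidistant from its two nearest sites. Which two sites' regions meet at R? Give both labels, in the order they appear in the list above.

Squared distances from R to each site:
d²(R, Alpha) = (4−6)² + (-11−6)² = 4 + 289 = 293
d²(R, Fornax) = (4−12)² + (-11−11)² = 64 + 484 = 548
d²(R, Gemma) = (4−0)² + (-11−2)² = 16 + 169 = 185
d²(R, Nova) = (4−2)² + (-11−6)² = 4 + 289 = 293
d²(R, Tauri) = (4−2)² + (-11−7)² = 4 + 324 = 328
d²(R, Delta) = (4−7)² + (-11−12)² = 9 + 529 = 538
d²(R, Lyra) = (4−5)² + (-11−3)² = 1 + 196 = 197
d²(R, Echo) = (4−2)² + (-11−8)² = 4 + 361 = 365
d²(R, Kappa) = (4−12)² + (-11−7)² = 64 + 324 = 388
d²(R, Juno) = (4−12)² + (-11−0)² = 64 + 121 = 185
R is equidistant from Gemma and Juno (both at squared distance 185), and every other site is strictly farther — so R lies on the Gemma–Juno Voronoi edge.

Gemma and Juno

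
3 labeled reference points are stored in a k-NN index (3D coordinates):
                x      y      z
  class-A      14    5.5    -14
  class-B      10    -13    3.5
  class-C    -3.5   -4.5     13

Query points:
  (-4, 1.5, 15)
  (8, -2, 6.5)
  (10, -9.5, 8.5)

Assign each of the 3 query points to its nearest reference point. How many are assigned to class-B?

2

(-4, 1.5, 15) — d² to each: class-A:1181, class-B:538.5, class-C:40.25 → nearest is class-C
(8, -2, 6.5) — d² to each: class-A:512.5, class-B:134, class-C:180.75 → nearest is class-B
(10, -9.5, 8.5) — d² to each: class-A:747.25, class-B:37.25, class-C:227.5 → nearest is class-B
2 of the 3 points have class-B as nearest.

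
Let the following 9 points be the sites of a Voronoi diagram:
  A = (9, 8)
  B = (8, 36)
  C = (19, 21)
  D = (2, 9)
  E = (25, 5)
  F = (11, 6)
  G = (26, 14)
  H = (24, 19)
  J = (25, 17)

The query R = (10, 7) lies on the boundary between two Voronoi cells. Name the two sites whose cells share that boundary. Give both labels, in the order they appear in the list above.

Squared distances from R to each site:
|RA|² = (10−9)² + (7−8)² = 1 + 1 = 2
|RB|² = (10−8)² + (7−36)² = 4 + 841 = 845
|RC|² = (10−19)² + (7−21)² = 81 + 196 = 277
|RD|² = (10−2)² + (7−9)² = 64 + 4 = 68
|RE|² = (10−25)² + (7−5)² = 225 + 4 = 229
|RF|² = (10−11)² + (7−6)² = 1 + 1 = 2
|RG|² = (10−26)² + (7−14)² = 256 + 49 = 305
|RH|² = (10−24)² + (7−19)² = 196 + 144 = 340
|RJ|² = (10−25)² + (7−17)² = 225 + 100 = 325
R is equidistant from A and F (both at squared distance 2), and every other site is strictly farther — so R lies on the A–F Voronoi edge.

A and F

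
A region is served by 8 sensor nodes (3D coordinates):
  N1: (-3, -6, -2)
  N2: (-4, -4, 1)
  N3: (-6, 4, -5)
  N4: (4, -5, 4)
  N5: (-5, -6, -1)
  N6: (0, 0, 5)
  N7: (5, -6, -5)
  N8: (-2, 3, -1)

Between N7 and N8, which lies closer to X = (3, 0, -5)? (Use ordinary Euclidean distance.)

Compare squared distances:
|XN7|² = (3−5)² + (0−(-6))² + (-5−(-5))² = 4 + 36 + 0 = 40
|XN8|² = (3−(-2))² + (0−3)² + (-5−(-1))² = 25 + 9 + 16 = 50
40 < 50, so N7 is closer.

N7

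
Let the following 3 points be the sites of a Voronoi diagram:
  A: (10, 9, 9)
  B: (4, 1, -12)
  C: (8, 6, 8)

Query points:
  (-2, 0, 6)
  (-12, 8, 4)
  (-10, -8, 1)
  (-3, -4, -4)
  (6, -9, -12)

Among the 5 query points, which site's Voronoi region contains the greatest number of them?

(-2, 0, 6) — d² to each: A:234, B:361, C:140 → nearest is C
(-12, 8, 4) — d² to each: A:510, B:561, C:420 → nearest is C
(-10, -8, 1) — d² to each: A:753, B:446, C:569 → nearest is B
(-3, -4, -4) — d² to each: A:507, B:138, C:365 → nearest is B
(6, -9, -12) — d² to each: A:781, B:104, C:629 → nearest is B
Tally — B:3, C:2. B captures the most (3).

B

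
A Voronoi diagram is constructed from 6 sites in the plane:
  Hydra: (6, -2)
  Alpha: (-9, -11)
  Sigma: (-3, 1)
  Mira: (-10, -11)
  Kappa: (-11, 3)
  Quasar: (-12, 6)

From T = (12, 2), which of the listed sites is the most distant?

Since √ is increasing, it suffices to compare squared distances:
d²(T, Hydra) = 36 + 16 = 52
d²(T, Alpha) = 441 + 169 = 610
d²(T, Sigma) = 225 + 1 = 226
d²(T, Mira) = 484 + 169 = 653
d²(T, Kappa) = 529 + 1 = 530
d²(T, Quasar) = 576 + 16 = 592
The largest is to Mira.

Mira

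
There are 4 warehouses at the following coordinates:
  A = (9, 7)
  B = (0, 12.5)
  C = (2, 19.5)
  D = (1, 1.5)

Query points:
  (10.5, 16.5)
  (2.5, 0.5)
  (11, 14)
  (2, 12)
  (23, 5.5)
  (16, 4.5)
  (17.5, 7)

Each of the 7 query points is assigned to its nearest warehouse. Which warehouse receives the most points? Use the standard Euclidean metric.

(10.5, 16.5) — d² to each: A:92.5, B:126.25, C:81.25, D:315.25 → nearest is C
(2.5, 0.5) — d² to each: A:84.5, B:150.25, C:361.25, D:3.25 → nearest is D
(11, 14) — d² to each: A:53, B:123.25, C:111.25, D:256.25 → nearest is A
(2, 12) — d² to each: A:74, B:4.25, C:56.25, D:111.25 → nearest is B
(23, 5.5) — d² to each: A:198.25, B:578, C:637, D:500 → nearest is A
(16, 4.5) — d² to each: A:55.25, B:320, C:421, D:234 → nearest is A
(17.5, 7) — d² to each: A:72.25, B:336.5, C:396.5, D:302.5 → nearest is A
Tally — A:4, B:1, C:1, D:1. A captures the most (4).

A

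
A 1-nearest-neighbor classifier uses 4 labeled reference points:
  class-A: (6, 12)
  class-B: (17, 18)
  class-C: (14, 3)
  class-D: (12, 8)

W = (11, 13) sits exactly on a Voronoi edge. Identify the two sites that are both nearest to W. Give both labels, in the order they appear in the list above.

class-A and class-D

Squared distances from W to each site:
d²(W, class-A) = 25 + 1 = 26
d²(W, class-B) = 36 + 25 = 61
d²(W, class-C) = 9 + 100 = 109
d²(W, class-D) = 1 + 25 = 26
W is equidistant from class-A and class-D (both at squared distance 26), and every other site is strictly farther — so W lies on the class-A–class-D Voronoi edge.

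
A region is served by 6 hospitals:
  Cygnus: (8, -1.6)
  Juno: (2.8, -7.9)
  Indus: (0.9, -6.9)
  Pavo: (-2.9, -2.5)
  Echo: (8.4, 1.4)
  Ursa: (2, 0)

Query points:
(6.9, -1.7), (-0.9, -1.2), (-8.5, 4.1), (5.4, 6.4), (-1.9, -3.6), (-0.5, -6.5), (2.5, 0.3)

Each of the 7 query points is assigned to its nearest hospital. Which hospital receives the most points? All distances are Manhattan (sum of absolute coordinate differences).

Pavo

(6.9, -1.7) — d to each: Cygnus:1.2, Juno:10.3, Indus:11.2, Pavo:10.6, Echo:4.6, Ursa:6.6 → nearest is Cygnus
(-0.9, -1.2) — d to each: Cygnus:9.3, Juno:10.4, Indus:7.5, Pavo:3.3, Echo:11.9, Ursa:4.1 → nearest is Pavo
(-8.5, 4.1) — d to each: Cygnus:22.2, Juno:23.3, Indus:20.4, Pavo:12.2, Echo:19.6, Ursa:14.6 → nearest is Pavo
(5.4, 6.4) — d to each: Cygnus:10.6, Juno:16.9, Indus:17.8, Pavo:17.2, Echo:8, Ursa:9.8 → nearest is Echo
(-1.9, -3.6) — d to each: Cygnus:11.9, Juno:9, Indus:6.1, Pavo:2.1, Echo:15.3, Ursa:7.5 → nearest is Pavo
(-0.5, -6.5) — d to each: Cygnus:13.4, Juno:4.7, Indus:1.8, Pavo:6.4, Echo:16.8, Ursa:9 → nearest is Indus
(2.5, 0.3) — d to each: Cygnus:7.4, Juno:8.5, Indus:8.8, Pavo:8.2, Echo:7, Ursa:0.8 → nearest is Ursa
Tally — Cygnus:1, Indus:1, Pavo:3, Echo:1, Ursa:1. Pavo captures the most (3).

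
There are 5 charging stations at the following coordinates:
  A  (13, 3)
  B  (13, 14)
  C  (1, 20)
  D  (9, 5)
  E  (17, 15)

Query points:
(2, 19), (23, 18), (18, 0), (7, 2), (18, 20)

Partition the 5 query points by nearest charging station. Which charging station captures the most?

E

(2, 19) — d² to each: A:377, B:146, C:2, D:245, E:241 → nearest is C
(23, 18) — d² to each: A:325, B:116, C:488, D:365, E:45 → nearest is E
(18, 0) — d² to each: A:34, B:221, C:689, D:106, E:226 → nearest is A
(7, 2) — d² to each: A:37, B:180, C:360, D:13, E:269 → nearest is D
(18, 20) — d² to each: A:314, B:61, C:289, D:306, E:26 → nearest is E
Tally — A:1, C:1, D:1, E:2. E captures the most (2).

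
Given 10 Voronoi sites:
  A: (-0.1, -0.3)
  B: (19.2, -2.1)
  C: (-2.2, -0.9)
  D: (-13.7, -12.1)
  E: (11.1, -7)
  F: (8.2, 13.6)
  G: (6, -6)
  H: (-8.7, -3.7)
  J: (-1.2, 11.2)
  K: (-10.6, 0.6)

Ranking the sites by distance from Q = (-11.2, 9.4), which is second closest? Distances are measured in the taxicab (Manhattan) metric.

J

d(Q,A) = 11.1 + 9.7 = 20.8
d(Q,B) = 30.4 + 11.5 = 41.9
d(Q,C) = 9 + 10.3 = 19.3
d(Q,D) = 2.5 + 21.5 = 24
d(Q,E) = 22.3 + 16.4 = 38.7
d(Q,F) = 19.4 + 4.2 = 23.6
d(Q,G) = 17.2 + 15.4 = 32.6
d(Q,H) = 2.5 + 13.1 = 15.6
d(Q,J) = 10 + 1.8 = 11.8
d(Q,K) = 0.6 + 8.8 = 9.4
Sorted ascending: K, J, H, … — the second-nearest is J.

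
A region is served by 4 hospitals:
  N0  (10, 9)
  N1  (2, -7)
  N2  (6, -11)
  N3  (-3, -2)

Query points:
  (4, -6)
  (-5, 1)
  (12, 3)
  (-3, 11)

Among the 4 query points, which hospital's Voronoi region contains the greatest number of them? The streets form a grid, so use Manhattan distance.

N3

(4, -6) — d to each: N0:21, N1:3, N2:7, N3:11 → nearest is N1
(-5, 1) — d to each: N0:23, N1:15, N2:23, N3:5 → nearest is N3
(12, 3) — d to each: N0:8, N1:20, N2:20, N3:20 → nearest is N0
(-3, 11) — d to each: N0:15, N1:23, N2:31, N3:13 → nearest is N3
Tally — N0:1, N1:1, N3:2. N3 captures the most (2).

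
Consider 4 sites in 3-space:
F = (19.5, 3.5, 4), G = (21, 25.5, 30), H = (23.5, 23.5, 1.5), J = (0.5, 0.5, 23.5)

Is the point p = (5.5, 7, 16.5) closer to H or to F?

Compare squared distances:
|pH|² = (5.5−23.5)² + (7−23.5)² + (16.5−1.5)² = 324 + 272.25 + 225 = 821.25
|pF|² = (5.5−19.5)² + (7−3.5)² + (16.5−4)² = 196 + 12.25 + 156.25 = 364.5
821.25 > 364.5, so F is closer.

F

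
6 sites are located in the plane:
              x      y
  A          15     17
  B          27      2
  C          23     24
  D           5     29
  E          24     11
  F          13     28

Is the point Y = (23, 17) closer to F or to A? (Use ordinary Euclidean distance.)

A

Compare squared distances:
|YF|² = (23−13)² + (17−28)² = 100 + 121 = 221
|YA|² = (23−15)² + (17−17)² = 64 + 0 = 64
221 > 64, so A is closer.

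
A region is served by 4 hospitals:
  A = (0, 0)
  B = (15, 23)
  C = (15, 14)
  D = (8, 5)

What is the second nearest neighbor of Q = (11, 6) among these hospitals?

Since √ is increasing, it suffices to compare squared distances:
|QA|² = (11−0)² + (6−0)² = 121 + 36 = 157
|QB|² = (11−15)² + (6−23)² = 16 + 289 = 305
|QC|² = (11−15)² + (6−14)² = 16 + 64 = 80
|QD|² = (11−8)² + (6−5)² = 9 + 1 = 10
Sorted ascending: D, C, A, … — the second-nearest is C.

C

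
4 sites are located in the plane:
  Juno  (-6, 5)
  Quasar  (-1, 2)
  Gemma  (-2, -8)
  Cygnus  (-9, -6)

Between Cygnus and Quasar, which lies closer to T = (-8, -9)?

Cygnus

Compare squared distances:
d²(T, Cygnus) = (-8−(-9))² + (-9−(-6))² = 1 + 9 = 10
d²(T, Quasar) = (-8−(-1))² + (-9−2)² = 49 + 121 = 170
10 < 170, so Cygnus is closer.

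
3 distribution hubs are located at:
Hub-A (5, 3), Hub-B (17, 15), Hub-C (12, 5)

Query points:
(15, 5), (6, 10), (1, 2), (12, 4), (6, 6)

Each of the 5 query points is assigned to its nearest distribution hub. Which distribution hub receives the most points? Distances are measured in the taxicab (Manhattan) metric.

(15, 5) — d to each: Hub-A:12, Hub-B:12, Hub-C:3 → nearest is Hub-C
(6, 10) — d to each: Hub-A:8, Hub-B:16, Hub-C:11 → nearest is Hub-A
(1, 2) — d to each: Hub-A:5, Hub-B:29, Hub-C:14 → nearest is Hub-A
(12, 4) — d to each: Hub-A:8, Hub-B:16, Hub-C:1 → nearest is Hub-C
(6, 6) — d to each: Hub-A:4, Hub-B:20, Hub-C:7 → nearest is Hub-A
Tally — Hub-A:3, Hub-C:2. Hub-A captures the most (3).

Hub-A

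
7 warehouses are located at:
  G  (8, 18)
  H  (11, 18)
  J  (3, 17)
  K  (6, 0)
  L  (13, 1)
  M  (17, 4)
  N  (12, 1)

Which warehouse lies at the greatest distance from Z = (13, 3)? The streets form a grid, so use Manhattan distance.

J

d(Z,G) = |13−8| + |3−18| = 5 + 15 = 20
d(Z,H) = |13−11| + |3−18| = 2 + 15 = 17
d(Z,J) = |13−3| + |3−17| = 10 + 14 = 24
d(Z,K) = |13−6| + |3−0| = 7 + 3 = 10
d(Z,L) = |13−13| + |3−1| = 0 + 2 = 2
d(Z,M) = |13−17| + |3−4| = 4 + 1 = 5
d(Z,N) = |13−12| + |3−1| = 1 + 2 = 3
The largest is to J.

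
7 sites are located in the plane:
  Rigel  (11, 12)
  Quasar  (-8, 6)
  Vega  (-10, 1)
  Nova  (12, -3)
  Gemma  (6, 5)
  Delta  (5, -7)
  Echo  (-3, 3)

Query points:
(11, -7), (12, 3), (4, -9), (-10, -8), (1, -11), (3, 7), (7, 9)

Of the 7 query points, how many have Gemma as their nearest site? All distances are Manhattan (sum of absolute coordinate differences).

2

(11, -7) — d to each: Rigel:19, Quasar:32, Vega:29, Nova:5, Gemma:17, Delta:6, Echo:24 → nearest is Nova
(12, 3) — d to each: Rigel:10, Quasar:23, Vega:24, Nova:6, Gemma:8, Delta:17, Echo:15 → nearest is Nova
(4, -9) — d to each: Rigel:28, Quasar:27, Vega:24, Nova:14, Gemma:16, Delta:3, Echo:19 → nearest is Delta
(-10, -8) — d to each: Rigel:41, Quasar:16, Vega:9, Nova:27, Gemma:29, Delta:16, Echo:18 → nearest is Vega
(1, -11) — d to each: Rigel:33, Quasar:26, Vega:23, Nova:19, Gemma:21, Delta:8, Echo:18 → nearest is Delta
(3, 7) — d to each: Rigel:13, Quasar:12, Vega:19, Nova:19, Gemma:5, Delta:16, Echo:10 → nearest is Gemma
(7, 9) — d to each: Rigel:7, Quasar:18, Vega:25, Nova:17, Gemma:5, Delta:18, Echo:16 → nearest is Gemma
2 of the 7 points have Gemma as nearest.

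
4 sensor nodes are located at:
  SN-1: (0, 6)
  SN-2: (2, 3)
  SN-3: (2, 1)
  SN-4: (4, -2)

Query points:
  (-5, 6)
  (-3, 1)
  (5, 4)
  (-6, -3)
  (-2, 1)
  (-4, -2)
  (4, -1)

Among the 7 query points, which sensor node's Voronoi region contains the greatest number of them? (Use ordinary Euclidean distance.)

SN-3

(-5, 6) — d² to each: SN-1:25, SN-2:58, SN-3:74, SN-4:145 → nearest is SN-1
(-3, 1) — d² to each: SN-1:34, SN-2:29, SN-3:25, SN-4:58 → nearest is SN-3
(5, 4) — d² to each: SN-1:29, SN-2:10, SN-3:18, SN-4:37 → nearest is SN-2
(-6, -3) — d² to each: SN-1:117, SN-2:100, SN-3:80, SN-4:101 → nearest is SN-3
(-2, 1) — d² to each: SN-1:29, SN-2:20, SN-3:16, SN-4:45 → nearest is SN-3
(-4, -2) — d² to each: SN-1:80, SN-2:61, SN-3:45, SN-4:64 → nearest is SN-3
(4, -1) — d² to each: SN-1:65, SN-2:20, SN-3:8, SN-4:1 → nearest is SN-4
Tally — SN-1:1, SN-2:1, SN-3:4, SN-4:1. SN-3 captures the most (4).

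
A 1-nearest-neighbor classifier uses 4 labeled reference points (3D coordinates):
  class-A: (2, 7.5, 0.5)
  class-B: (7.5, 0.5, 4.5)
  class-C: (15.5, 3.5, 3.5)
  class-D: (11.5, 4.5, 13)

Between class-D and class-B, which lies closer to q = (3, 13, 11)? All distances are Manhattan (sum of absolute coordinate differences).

d(q, class-D) = |3−11.5| + |13−4.5| + |11−13| = 8.5 + 8.5 + 2 = 19
d(q, class-B) = |3−7.5| + |13−0.5| + |11−4.5| = 4.5 + 12.5 + 6.5 = 23.5
19 < 23.5, so class-D is closer.

class-D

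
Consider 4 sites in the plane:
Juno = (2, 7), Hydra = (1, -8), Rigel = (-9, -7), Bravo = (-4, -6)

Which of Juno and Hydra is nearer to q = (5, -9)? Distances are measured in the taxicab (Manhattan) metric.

Hydra

d(q, Juno) = |5−2| + |-9−7| = 3 + 16 = 19
d(q, Hydra) = |5−1| + |-9−(-8)| = 4 + 1 = 5
19 > 5, so Hydra is closer.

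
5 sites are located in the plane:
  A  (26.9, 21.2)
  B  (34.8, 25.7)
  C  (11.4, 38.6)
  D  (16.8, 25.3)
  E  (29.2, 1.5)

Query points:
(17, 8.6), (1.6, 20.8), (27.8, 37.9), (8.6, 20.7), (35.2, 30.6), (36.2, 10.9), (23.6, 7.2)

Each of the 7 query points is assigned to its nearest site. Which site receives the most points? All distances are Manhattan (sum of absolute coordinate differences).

(17, 8.6) — d to each: A:22.5, B:34.9, C:35.6, D:16.9, E:19.3 → nearest is D
(1.6, 20.8) — d to each: A:25.7, B:38.1, C:27.6, D:19.7, E:46.9 → nearest is D
(27.8, 37.9) — d to each: A:17.6, B:19.2, C:17.1, D:23.6, E:37.8 → nearest is C
(8.6, 20.7) — d to each: A:18.8, B:31.2, C:20.7, D:12.8, E:39.8 → nearest is D
(35.2, 30.6) — d to each: A:17.7, B:5.3, C:31.8, D:23.7, E:35.1 → nearest is B
(36.2, 10.9) — d to each: A:19.6, B:16.2, C:52.5, D:33.8, E:16.4 → nearest is B
(23.6, 7.2) — d to each: A:17.3, B:29.7, C:43.6, D:24.9, E:11.3 → nearest is E
Tally — B:2, C:1, D:3, E:1. D captures the most (3).

D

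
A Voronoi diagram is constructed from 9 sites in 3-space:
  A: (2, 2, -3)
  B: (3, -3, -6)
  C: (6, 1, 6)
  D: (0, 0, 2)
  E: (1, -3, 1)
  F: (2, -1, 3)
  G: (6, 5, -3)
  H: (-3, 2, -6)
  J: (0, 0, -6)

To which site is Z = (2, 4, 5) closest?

Compare squared distances (the ordering matches that of the actual distances):
|ZA|² = (2−2)² + (4−2)² + (5−(-3))² = 0 + 4 + 64 = 68
|ZB|² = (2−3)² + (4−(-3))² + (5−(-6))² = 1 + 49 + 121 = 171
|ZC|² = (2−6)² + (4−1)² + (5−6)² = 16 + 9 + 1 = 26
|ZD|² = (2−0)² + (4−0)² + (5−2)² = 4 + 16 + 9 = 29
|ZE|² = (2−1)² + (4−(-3))² + (5−1)² = 1 + 49 + 16 = 66
|ZF|² = (2−2)² + (4−(-1))² + (5−3)² = 0 + 25 + 4 = 29
|ZG|² = (2−6)² + (4−5)² + (5−(-3))² = 16 + 1 + 64 = 81
|ZH|² = (2−(-3))² + (4−2)² + (5−(-6))² = 25 + 4 + 121 = 150
|ZJ|² = (2−0)² + (4−0)² + (5−(-6))² = 4 + 16 + 121 = 141
Minimum is at C.

C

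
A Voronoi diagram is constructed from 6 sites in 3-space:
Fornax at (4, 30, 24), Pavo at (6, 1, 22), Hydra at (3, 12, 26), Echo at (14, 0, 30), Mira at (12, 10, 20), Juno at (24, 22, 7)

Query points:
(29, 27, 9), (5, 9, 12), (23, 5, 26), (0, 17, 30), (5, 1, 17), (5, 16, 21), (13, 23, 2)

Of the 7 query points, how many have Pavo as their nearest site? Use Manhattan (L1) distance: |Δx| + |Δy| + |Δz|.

1

(29, 27, 9) — d to each: Fornax:43, Pavo:62, Hydra:58, Echo:63, Mira:45, Juno:12 → nearest is Juno
(5, 9, 12) — d to each: Fornax:34, Pavo:19, Hydra:19, Echo:36, Mira:16, Juno:37 → nearest is Mira
(23, 5, 26) — d to each: Fornax:46, Pavo:25, Hydra:27, Echo:18, Mira:22, Juno:37 → nearest is Echo
(0, 17, 30) — d to each: Fornax:23, Pavo:30, Hydra:12, Echo:31, Mira:29, Juno:52 → nearest is Hydra
(5, 1, 17) — d to each: Fornax:37, Pavo:6, Hydra:22, Echo:23, Mira:19, Juno:50 → nearest is Pavo
(5, 16, 21) — d to each: Fornax:18, Pavo:17, Hydra:11, Echo:34, Mira:14, Juno:39 → nearest is Hydra
(13, 23, 2) — d to each: Fornax:38, Pavo:49, Hydra:45, Echo:52, Mira:32, Juno:17 → nearest is Juno
1 of the 7 points has Pavo as nearest.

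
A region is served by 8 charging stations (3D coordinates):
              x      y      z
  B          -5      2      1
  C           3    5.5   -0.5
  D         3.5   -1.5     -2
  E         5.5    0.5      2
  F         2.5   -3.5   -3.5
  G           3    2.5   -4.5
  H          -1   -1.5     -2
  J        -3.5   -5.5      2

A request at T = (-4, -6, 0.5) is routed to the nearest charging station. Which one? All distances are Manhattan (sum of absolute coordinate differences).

J

d(T,B) = 1 + 8 + 0.5 = 9.5
d(T,C) = 7 + 11.5 + 1 = 19.5
d(T,D) = 7.5 + 4.5 + 2.5 = 14.5
d(T,E) = 9.5 + 6.5 + 1.5 = 17.5
d(T,F) = 6.5 + 2.5 + 4 = 13
d(T,G) = 7 + 8.5 + 5 = 20.5
d(T,H) = 3 + 4.5 + 2.5 = 10
d(T,J) = 0.5 + 0.5 + 1.5 = 2.5
The smallest is to J, so T lies in the Voronoi region of J.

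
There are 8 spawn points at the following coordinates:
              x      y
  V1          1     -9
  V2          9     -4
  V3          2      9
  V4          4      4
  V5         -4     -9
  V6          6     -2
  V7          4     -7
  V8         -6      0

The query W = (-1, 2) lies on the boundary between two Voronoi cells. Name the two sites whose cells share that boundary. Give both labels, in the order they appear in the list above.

V4 and V8

Squared distances from W to each site:
|WV1|² = (-1−1)² + (2−(-9))² = 4 + 121 = 125
|WV2|² = (-1−9)² + (2−(-4))² = 100 + 36 = 136
|WV3|² = (-1−2)² + (2−9)² = 9 + 49 = 58
|WV4|² = (-1−4)² + (2−4)² = 25 + 4 = 29
|WV5|² = (-1−(-4))² + (2−(-9))² = 9 + 121 = 130
|WV6|² = (-1−6)² + (2−(-2))² = 49 + 16 = 65
|WV7|² = (-1−4)² + (2−(-7))² = 25 + 81 = 106
|WV8|² = (-1−(-6))² + (2−0)² = 25 + 4 = 29
W is equidistant from V4 and V8 (both at squared distance 29), and every other site is strictly farther — so W lies on the V4–V8 Voronoi edge.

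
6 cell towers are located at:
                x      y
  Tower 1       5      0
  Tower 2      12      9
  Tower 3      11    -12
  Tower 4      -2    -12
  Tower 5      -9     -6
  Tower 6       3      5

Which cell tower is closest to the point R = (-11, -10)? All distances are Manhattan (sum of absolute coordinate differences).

d(R, Tower 1) = 16 + 10 = 26
d(R, Tower 2) = 23 + 19 = 42
d(R, Tower 3) = 22 + 2 = 24
d(R, Tower 4) = 9 + 2 = 11
d(R, Tower 5) = 2 + 4 = 6
d(R, Tower 6) = 14 + 15 = 29
The smallest is to Tower 5, so R lies in the Voronoi region of Tower 5.

Tower 5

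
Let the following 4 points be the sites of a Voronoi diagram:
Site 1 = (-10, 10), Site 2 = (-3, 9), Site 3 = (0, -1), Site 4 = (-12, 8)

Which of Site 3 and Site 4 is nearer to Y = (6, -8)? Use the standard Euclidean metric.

Compare squared distances:
d²(Y, Site 3) = (6−0)² + (-8−(-1))² = 36 + 49 = 85
d²(Y, Site 4) = (6−(-12))² + (-8−8)² = 324 + 256 = 580
85 < 580, so Site 3 is closer.

Site 3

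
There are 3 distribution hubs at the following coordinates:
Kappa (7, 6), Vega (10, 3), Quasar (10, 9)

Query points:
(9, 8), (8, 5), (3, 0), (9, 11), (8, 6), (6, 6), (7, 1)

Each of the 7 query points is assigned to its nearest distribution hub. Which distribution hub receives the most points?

Kappa

(9, 8) — d² to each: Kappa:8, Vega:26, Quasar:2 → nearest is Quasar
(8, 5) — d² to each: Kappa:2, Vega:8, Quasar:20 → nearest is Kappa
(3, 0) — d² to each: Kappa:52, Vega:58, Quasar:130 → nearest is Kappa
(9, 11) — d² to each: Kappa:29, Vega:65, Quasar:5 → nearest is Quasar
(8, 6) — d² to each: Kappa:1, Vega:13, Quasar:13 → nearest is Kappa
(6, 6) — d² to each: Kappa:1, Vega:25, Quasar:25 → nearest is Kappa
(7, 1) — d² to each: Kappa:25, Vega:13, Quasar:73 → nearest is Vega
Tally — Kappa:4, Vega:1, Quasar:2. Kappa captures the most (4).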